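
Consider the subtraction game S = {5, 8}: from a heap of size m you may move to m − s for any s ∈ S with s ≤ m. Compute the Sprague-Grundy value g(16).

0

Compute g(0), g(1), … for moves {5, 8}:
k:     0  1  2  3  4  5  6  7  8  9 10 11 12 13 14 15 16
g(k):  0  0  0  0  0  1  1  1  1  1  2  2  2  0  0  0  0
So g(16) = 0.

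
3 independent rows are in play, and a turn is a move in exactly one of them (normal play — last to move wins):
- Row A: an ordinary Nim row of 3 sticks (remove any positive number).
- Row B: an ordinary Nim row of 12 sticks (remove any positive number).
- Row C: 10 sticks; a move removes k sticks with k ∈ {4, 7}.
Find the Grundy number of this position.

13

Row A is a plain Nim row of size 3, so its Grundy value is 3.
Row B is a plain Nim row of size 12, so its Grundy value is 12.
Build the Grundy sequence for row C with g(k) = mex{g(k−s) : s ∈ {4, 7}, s ≤ k}:
k:     0  1  2  3  4  5  6  7  8  9 10
g(k):  0  0  0  0  1  1  1  1  2  2  2
So g(10) = 2.
By the Sprague-Grundy theorem, the Grundy value of a sum of independent games is the XOR of the component values.
Combined value = 3 XOR 12 XOR 2 = 13.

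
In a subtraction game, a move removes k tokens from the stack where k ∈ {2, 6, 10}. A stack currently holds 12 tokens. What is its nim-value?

Compute g(0), g(1), … for moves {2, 6, 10}:
k:     0  1  2  3  4  5  6  7  8  9 10 11 12
g(k):  0  0  1  1  0  0  1  1  0  0  1  1  0
So g(12) = 0.

0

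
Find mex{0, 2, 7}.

0 is in the set but 1 is not, so the mex is 1.

1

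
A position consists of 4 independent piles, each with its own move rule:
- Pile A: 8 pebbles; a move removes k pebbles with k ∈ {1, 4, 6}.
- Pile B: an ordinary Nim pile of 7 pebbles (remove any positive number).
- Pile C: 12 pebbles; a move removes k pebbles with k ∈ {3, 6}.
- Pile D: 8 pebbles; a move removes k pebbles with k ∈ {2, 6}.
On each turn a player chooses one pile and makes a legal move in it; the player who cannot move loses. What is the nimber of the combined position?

Build the Grundy sequence for pile A with g(k) = mex{g(k−s) : s ∈ {1, 4, 6}, s ≤ k}:
g(0) = mex{} = 0
g(1) = mex{0} = 1
g(2) = mex{1} = 0
g(3) = mex{0} = 1
g(4) = mex{0,1} = 2
g(5) = mex{1,2} = 0
g(6) = mex{0} = 1
g(7) = mex{1} = 0
g(8) = mex{0,2} = 1
So g(8) = 1.
Pile B is a plain Nim pile of size 7, so its Grundy value is 7.
For pile C, compute g(0), g(1), … with moves {3, 6}:
k:     0  1  2  3  4  5  6  7  8  9 10 11 12
g(k):  0  0  0  1  1  1  2  2  2  0  0  0  1
So g(12) = 1.
Grundy values for pile D (subtraction set {2, 6}):
g(0) = mex{} = 0
g(1) = mex{} = 0
g(2) = mex{0} = 1
g(3) = mex{0} = 1
g(4) = mex{1} = 0
g(5) = mex{1} = 0
g(6) = mex{0} = 1
g(7) = mex{0} = 1
g(8) = mex{1} = 0
So g(8) = 0.
By the Sprague-Grundy theorem, the Grundy value of a sum of independent games is the XOR of the component values.
Combined value = 1 XOR 7 XOR 1 XOR 0 = 7.

7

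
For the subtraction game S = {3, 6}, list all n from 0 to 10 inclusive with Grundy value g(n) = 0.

0, 1, 2, 9, 10

Build the Grundy sequence with g(k) = mex{g(k−s) : s ∈ {3, 6}, s ≤ k}:
g(0) = mex{} = 0
g(1) = mex{} = 0
g(2) = mex{} = 0
g(3) = mex{0} = 1
g(4) = mex{0} = 1
g(5) = mex{0} = 1
g(6) = mex{0,1} = 2
g(7) = mex{0,1} = 2
g(8) = mex{0,1} = 2
g(9) = mex{1,2} = 0
g(10) = mex{1,2} = 0
The P-positions (g = 0) in 0..10 are 0, 1, 2, 9, 10.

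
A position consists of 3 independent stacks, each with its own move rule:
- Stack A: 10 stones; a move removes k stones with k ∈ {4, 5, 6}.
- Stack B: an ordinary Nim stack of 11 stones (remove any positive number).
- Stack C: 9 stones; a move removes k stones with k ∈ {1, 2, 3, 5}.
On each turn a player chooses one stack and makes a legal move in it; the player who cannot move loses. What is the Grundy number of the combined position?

10

Build the Grundy sequence for stack A with g(k) = mex{g(k−s) : s ∈ {4, 5, 6}, s ≤ k}:
g(0) = mex{} = 0
g(1) = mex{} = 0
g(2) = mex{} = 0
g(3) = mex{} = 0
g(4) = mex{0} = 1
g(5) = mex{0} = 1
g(6) = mex{0} = 1
g(7) = mex{0} = 1
g(8) = mex{0,1} = 2
g(9) = mex{0,1} = 2
g(10) = mex{1} = 0
So g(10) = 0.
Stack B is a plain Nim stack of size 11, so its Grundy value is 11.
Grundy values for stack C (subtraction set {1, 2, 3, 5}):
k:     0  1  2  3  4  5  6  7  8  9
g(k):  0  1  2  3  0  1  2  3  0  1
So g(9) = 1.
By the Sprague-Grundy theorem, the Grundy value of a sum of independent games is the XOR of the component values.
Combined value = 0 ⊕ 11 ⊕ 1 = 10.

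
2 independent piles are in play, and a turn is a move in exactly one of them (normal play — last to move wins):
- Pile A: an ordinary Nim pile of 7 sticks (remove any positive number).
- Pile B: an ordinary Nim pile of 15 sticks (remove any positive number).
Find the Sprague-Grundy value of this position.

8

Pile A is a plain Nim pile of size 7, so its Grundy value is 7.
Pile B is a plain Nim pile of size 15, so its Grundy value is 15.
By the Sprague-Grundy theorem, the Grundy value of a sum of independent games is the XOR of the component values.
Combined value = 7 XOR 15 = 8.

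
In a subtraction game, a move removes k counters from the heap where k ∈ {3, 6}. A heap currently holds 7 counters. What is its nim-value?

2

Compute g(0), g(1), … for moves {3, 6}:
k:     0  1  2  3  4  5  6  7
g(k):  0  0  0  1  1  1  2  2
So g(7) = 2.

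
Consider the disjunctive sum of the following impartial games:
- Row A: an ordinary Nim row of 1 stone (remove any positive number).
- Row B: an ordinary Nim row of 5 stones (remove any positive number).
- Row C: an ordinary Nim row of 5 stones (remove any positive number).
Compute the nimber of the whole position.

Row A is a plain Nim row of size 1, so its Grundy value is 1.
Row B is a plain Nim row of size 5, so its Grundy value is 5.
Row C is a plain Nim row of size 5, so its Grundy value is 5.
By the Sprague-Grundy theorem, the Grundy value of a sum of independent games is the XOR of the component values.
Combined value = 1 ⊕ 5 ⊕ 5 = 1.

1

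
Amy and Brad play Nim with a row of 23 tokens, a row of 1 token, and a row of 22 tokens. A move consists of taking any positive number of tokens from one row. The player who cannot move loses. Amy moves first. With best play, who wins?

Brad wins

Nim-sum: 23 XOR 1 XOR 22 = 0.
The nim-sum is 0, so this is a P-position: the player to move is in a losing position under optimal play; Amy is about to move from it and so loses — Brad wins.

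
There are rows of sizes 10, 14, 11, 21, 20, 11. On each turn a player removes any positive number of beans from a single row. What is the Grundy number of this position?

5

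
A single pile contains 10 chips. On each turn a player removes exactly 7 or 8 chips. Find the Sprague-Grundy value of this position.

Build the Grundy sequence with g(k) = mex{g(k−s) : s ∈ {7, 8}, s ≤ k}:
k:     0  1  2  3  4  5  6  7  8  9 10
g(k):  0  0  0  0  0  0  0  1  1  1  1
So g(10) = 1.

1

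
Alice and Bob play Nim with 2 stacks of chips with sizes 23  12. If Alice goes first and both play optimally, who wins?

Alice wins

Write each in binary and XOR column by column:
  10111  (23)
  01100  (12)
  -----
  11011  (27)
The nim-sum is 27 ≠ 0, so this is an N-position: the player to move can win; Alice has a winning move.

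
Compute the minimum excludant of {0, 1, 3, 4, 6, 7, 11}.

The values 0, 1 are all present; 2 is the first non-negative integer missing from the set.

2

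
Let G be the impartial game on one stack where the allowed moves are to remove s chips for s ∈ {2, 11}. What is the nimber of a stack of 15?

1

Compute g(0), g(1), … for moves {2, 11}:
k:     0  1  2  3  4  5  6  7  8  9 10 11 12 13 14 15
g(k):  0  0  1  1  0  0  1  1  0  0  1  1  2  0  0  1
So g(15) = 1.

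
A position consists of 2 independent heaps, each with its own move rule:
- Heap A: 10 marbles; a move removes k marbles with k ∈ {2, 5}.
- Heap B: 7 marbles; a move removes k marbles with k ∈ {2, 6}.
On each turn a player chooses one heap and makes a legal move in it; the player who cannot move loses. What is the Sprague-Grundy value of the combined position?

0

Build the Grundy sequence for heap A with g(k) = mex{g(k−s) : s ∈ {2, 5}, s ≤ k}:
g(0) = mex{} = 0
g(1) = mex{} = 0
g(2) = mex{0} = 1
g(3) = mex{0} = 1
g(4) = mex{1} = 0
g(5) = mex{0,1} = 2
g(6) = mex{0} = 1
g(7) = mex{1,2} = 0
g(8) = mex{1} = 0
g(9) = mex{0} = 1
g(10) = mex{0,2} = 1
So g(10) = 1.
Grundy values for heap B (subtraction set {2, 6}):
k:     0  1  2  3  4  5  6  7
g(k):  0  0  1  1  0  0  1  1
So g(7) = 1.
By the Sprague-Grundy theorem, the Grundy value of a sum of independent games is the XOR of the component values.
Combined value = 1 ⊕ 1 = 0.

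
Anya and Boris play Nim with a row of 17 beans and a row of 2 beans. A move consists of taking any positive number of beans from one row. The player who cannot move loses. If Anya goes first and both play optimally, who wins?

Anya wins

Compute the nim-sum pairwise:
17 ^ 2 = 19
The nim-sum is 19 ≠ 0, so this is an N-position: the player to move can win; Anya has a winning move.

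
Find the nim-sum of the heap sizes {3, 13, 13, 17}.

Nim-sum: 3 ^ 13 ^ 13 ^ 17 = 18.

18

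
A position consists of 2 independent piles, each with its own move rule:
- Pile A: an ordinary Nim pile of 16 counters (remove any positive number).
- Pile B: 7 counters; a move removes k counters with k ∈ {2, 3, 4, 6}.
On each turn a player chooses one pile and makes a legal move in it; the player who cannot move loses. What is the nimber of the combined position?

19

Pile A is a plain Nim pile of size 16, so its Grundy value is 16.
Grundy values for pile B (subtraction set {2, 3, 4, 6}):
g(0) = mex{} = 0
g(1) = mex{} = 0
g(2) = mex{0} = 1
g(3) = mex{0} = 1
g(4) = mex{0,1} = 2
g(5) = mex{0,1} = 2
g(6) = mex{0,1,2} = 3
g(7) = mex{0,1,2} = 3
So g(7) = 3.
By the Sprague-Grundy theorem, the Grundy value of a sum of independent games is the XOR of the component values.
Combined value = 16 ⊕ 3 = 19.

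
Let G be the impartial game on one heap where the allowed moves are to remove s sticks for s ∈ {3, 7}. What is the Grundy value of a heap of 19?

Compute g(0), g(1), … for moves {3, 7}:
k:     0  1  2  3  4  5  6  7  8  9 10 11 12 13 14 15 16 17 18 19
g(k):  0  0  0  1  1  1  0  2  2  1  0  0  0  1  1  1  0  2  2  1
So g(19) = 1.

1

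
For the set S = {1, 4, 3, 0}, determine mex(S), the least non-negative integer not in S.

The values 0, 1 are all present; 2 is the first non-negative integer missing from the set.

2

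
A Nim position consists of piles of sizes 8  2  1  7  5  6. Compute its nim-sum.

15

Write each in binary and XOR column by column:
  1000  (8)
  0010  (2)
  0001  (1)
  0111  (7)
  0101  (5)
  0110  (6)
  ----
  1111  (15)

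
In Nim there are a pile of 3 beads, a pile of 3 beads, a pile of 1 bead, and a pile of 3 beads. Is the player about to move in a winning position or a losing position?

Winning position

Nim-sum: 3 ⊕ 3 ⊕ 1 ⊕ 3 = 2.
The nim-sum is 2 ≠ 0, so this is an N-position: the player to move can win.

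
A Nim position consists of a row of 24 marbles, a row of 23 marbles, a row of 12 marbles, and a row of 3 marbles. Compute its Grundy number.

Nim-sum: 24 ^ 23 ^ 12 ^ 3 = 0.

0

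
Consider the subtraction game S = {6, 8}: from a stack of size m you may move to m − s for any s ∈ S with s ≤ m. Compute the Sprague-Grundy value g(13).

Compute g(0), g(1), … for moves {6, 8}:
g(0) = mex{} = 0
g(1) = mex{} = 0
g(2) = mex{} = 0
g(3) = mex{} = 0
g(4) = mex{} = 0
g(5) = mex{} = 0
g(6) = mex{0} = 1
g(7) = mex{0} = 1
g(8) = mex{0} = 1
g(9) = mex{0} = 1
g(10) = mex{0} = 1
g(11) = mex{0} = 1
g(12) = mex{0,1} = 2
g(13) = mex{0,1} = 2
So g(13) = 2.

2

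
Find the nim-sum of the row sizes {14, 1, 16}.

Nim-sum: 14 ⊕ 1 ⊕ 16 = 31.

31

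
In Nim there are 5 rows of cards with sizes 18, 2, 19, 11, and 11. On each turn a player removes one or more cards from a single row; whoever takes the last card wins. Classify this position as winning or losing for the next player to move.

Winning position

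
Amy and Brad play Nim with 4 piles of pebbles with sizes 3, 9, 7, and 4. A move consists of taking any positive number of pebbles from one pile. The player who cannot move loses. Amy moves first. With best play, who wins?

Bitwise XOR of the heap sizes:
  0011  (3)
  1001  (9)
  0111  (7)
  0100  (4)
  ----
  1001  (9)
The nim-sum is 9 ≠ 0, so this is an N-position: the player to move can win; Amy has a winning move.

Amy wins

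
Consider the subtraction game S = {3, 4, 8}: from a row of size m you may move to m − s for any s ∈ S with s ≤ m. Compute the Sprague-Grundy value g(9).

Grundy values for subtraction set {3, 4, 8}:
k:     0  1  2  3  4  5  6  7  8  9
g(k):  0  0  0  1  1  1  2  0  2  3
So g(9) = 3.

3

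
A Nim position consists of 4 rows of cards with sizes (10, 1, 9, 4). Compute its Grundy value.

6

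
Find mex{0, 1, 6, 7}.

2

The values 0, 1 are all present; 2 is the first non-negative integer missing from the set.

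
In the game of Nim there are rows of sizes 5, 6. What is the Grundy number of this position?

Compute the nim-sum pairwise:
5 ^ 6 = 3

3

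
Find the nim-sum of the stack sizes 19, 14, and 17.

12

Nim-sum: 19 ^ 14 ^ 17 = 12.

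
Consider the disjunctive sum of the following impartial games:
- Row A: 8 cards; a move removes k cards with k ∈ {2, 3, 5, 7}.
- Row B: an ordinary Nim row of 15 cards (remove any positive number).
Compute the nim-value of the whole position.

11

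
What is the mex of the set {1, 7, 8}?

0 is not in the set, so the mex is 0.

0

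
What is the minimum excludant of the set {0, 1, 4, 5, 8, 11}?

2

The values 0, 1 are all present; 2 is the first non-negative integer missing from the set.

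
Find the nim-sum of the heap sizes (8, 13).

5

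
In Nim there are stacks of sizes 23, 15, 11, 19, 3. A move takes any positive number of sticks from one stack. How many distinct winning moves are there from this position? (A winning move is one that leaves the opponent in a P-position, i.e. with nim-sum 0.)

5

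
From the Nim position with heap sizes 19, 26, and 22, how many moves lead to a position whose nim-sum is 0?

Nim-sum: 19 ⊕ 26 ⊕ 22 = 31.
The overall nim-sum is X = 31. A heap of size p has a winning move iff p XOR X < p (reduce it to p XOR X).
  19: 19 XOR 31 = 12 < 19 — winning move (to 12).
  26: 26 XOR 31 = 5 < 26 — winning move (to 5).
  22: 22 XOR 31 = 9 < 22 — winning move (to 9).
That gives 3 winning moves.

3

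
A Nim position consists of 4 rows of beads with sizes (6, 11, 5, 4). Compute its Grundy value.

Compute the nim-sum pairwise:
6 ⊕ 11 = 13
13 ⊕ 5 = 8
8 ⊕ 4 = 12

12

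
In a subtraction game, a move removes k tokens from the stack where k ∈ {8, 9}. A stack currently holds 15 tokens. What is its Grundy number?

1

Compute g(0), g(1), … for moves {8, 9}:
k:     0  1  2  3  4  5  6  7  8  9 10 11 12 13 14 15
g(k):  0  0  0  0  0  0  0  0  1  1  1  1  1  1  1  1
So g(15) = 1.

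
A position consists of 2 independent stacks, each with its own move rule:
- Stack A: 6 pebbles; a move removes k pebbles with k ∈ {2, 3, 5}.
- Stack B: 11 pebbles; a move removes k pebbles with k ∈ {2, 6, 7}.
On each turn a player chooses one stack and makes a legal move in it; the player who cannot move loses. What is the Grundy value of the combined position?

2

Build the Grundy sequence for stack A with g(k) = mex{g(k−s) : s ∈ {2, 3, 5}, s ≤ k}:
g(0) = mex{} = 0
g(1) = mex{} = 0
g(2) = mex{0} = 1
g(3) = mex{0} = 1
g(4) = mex{0,1} = 2
g(5) = mex{0,1} = 2
g(6) = mex{0,1,2} = 3
So g(6) = 3.
Grundy values for stack B (subtraction set {2, 6, 7}):
g(0) = mex{} = 0
g(1) = mex{} = 0
g(2) = mex{0} = 1
g(3) = mex{0} = 1
g(4) = mex{1} = 0
g(5) = mex{1} = 0
g(6) = mex{0} = 1
g(7) = mex{0} = 1
g(8) = mex{0,1} = 2
g(9) = mex{1} = 0
g(10) = mex{0,1,2} = 3
g(11) = mex{0} = 1
So g(11) = 1.
The value of a disjunctive sum is the nim-sum of the parts.
Combined value = 3 XOR 1 = 2.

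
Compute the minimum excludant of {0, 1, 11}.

The values 0, 1 are all present; 2 is the first non-negative integer missing from the set.

2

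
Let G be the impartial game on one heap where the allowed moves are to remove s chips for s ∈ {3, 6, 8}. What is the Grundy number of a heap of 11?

Compute g(0), g(1), … for moves {3, 6, 8}:
g(0) = mex{} = 0
g(1) = mex{} = 0
g(2) = mex{} = 0
g(3) = mex{0} = 1
g(4) = mex{0} = 1
g(5) = mex{0} = 1
g(6) = mex{0,1} = 2
g(7) = mex{0,1} = 2
g(8) = mex{0,1} = 2
g(9) = mex{0,1,2} = 3
g(10) = mex{0,1,2} = 3
g(11) = mex{1,2} = 0
So g(11) = 0.

0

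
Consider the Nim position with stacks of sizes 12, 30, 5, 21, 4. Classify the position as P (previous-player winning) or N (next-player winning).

In binary:
  01100  (12)
  11110  (30)
  00101  (5)
  10101  (21)
  00100  (4)
  -----
  00110  (6)
The nim-sum is 6 ≠ 0, so this is an N-position: the player to move can win.

N-position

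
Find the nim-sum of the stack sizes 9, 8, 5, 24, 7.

Compute the nim-sum pairwise:
9 XOR 8 = 1
1 XOR 5 = 4
4 XOR 24 = 28
28 XOR 7 = 27

27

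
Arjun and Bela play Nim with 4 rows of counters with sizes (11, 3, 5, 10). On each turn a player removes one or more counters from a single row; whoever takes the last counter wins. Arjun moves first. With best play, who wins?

Nim-sum: 11 ⊕ 3 ⊕ 5 ⊕ 10 = 7.
The nim-sum is 7 ≠ 0, so this is an N-position: the player to move can win; Arjun has a winning move.

Arjun wins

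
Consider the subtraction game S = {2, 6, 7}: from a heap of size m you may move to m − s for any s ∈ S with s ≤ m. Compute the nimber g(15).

Compute g(0), g(1), … for moves {2, 6, 7}:
k:     0  1  2  3  4  5  6  7  8  9 10 11 12 13 14 15
g(k):  0  0  1  1  0  0  1  1  2  0  3  1  2  0  0  1
So g(15) = 1.

1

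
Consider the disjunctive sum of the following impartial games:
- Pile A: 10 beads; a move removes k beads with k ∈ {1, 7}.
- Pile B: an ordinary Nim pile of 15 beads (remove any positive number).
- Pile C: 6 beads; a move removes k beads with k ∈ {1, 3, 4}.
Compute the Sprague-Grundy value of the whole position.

For pile A, compute g(0), g(1), … with moves {1, 7}:
k:     0  1  2  3  4  5  6  7  8  9 10
g(k):  0  1  0  1  0  1  0  1  0  1  0
So g(10) = 0.
Pile B is a plain Nim pile of size 15, so its Grundy value is 15.
Build the Grundy sequence for pile C with g(k) = mex{g(k−s) : s ∈ {1, 3, 4}, s ≤ k}:
g(0) = mex{} = 0
g(1) = mex{0} = 1
g(2) = mex{1} = 0
g(3) = mex{0} = 1
g(4) = mex{0,1} = 2
g(5) = mex{0,1,2} = 3
g(6) = mex{0,1,3} = 2
So g(6) = 2.
The value of a disjunctive sum is the nim-sum of the parts.
Combined value = 0 XOR 15 XOR 2 = 13.

13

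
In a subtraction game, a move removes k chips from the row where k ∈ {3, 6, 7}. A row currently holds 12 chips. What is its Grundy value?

0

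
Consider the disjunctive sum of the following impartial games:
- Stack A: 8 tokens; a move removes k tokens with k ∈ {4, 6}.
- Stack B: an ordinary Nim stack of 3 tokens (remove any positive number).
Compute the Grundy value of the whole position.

Build the Grundy sequence for stack A with g(k) = mex{g(k−s) : s ∈ {4, 6}, s ≤ k}:
g(0) = mex{} = 0
g(1) = mex{} = 0
g(2) = mex{} = 0
g(3) = mex{} = 0
g(4) = mex{0} = 1
g(5) = mex{0} = 1
g(6) = mex{0} = 1
g(7) = mex{0} = 1
g(8) = mex{0,1} = 2
So g(8) = 2.
Stack B is a plain Nim stack of size 3, so its Grundy value is 3.
By the Sprague-Grundy theorem, the Grundy value of a sum of independent games is the XOR of the component values.
Combined value = 2 XOR 3 = 1.

1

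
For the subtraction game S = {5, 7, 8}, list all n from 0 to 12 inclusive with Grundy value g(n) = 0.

0, 1, 2, 3, 4

Build the Grundy sequence with g(k) = mex{g(k−s) : s ∈ {5, 7, 8}, s ≤ k}:
k:     0  1  2  3  4  5  6  7  8  9 10 11 12
g(k):  0  0  0  0  0  1  1  1  1  1  2  2  2
The P-positions (g = 0) in 0..12 are 0, 1, 2, 3, 4.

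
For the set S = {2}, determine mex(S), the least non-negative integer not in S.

0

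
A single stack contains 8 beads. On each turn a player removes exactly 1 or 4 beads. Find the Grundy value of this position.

1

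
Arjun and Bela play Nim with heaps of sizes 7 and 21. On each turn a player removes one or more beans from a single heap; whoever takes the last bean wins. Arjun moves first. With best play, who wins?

Arjun wins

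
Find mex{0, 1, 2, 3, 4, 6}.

5

The values 0, 1, 2, 3, 4 are all present; 5 is the first non-negative integer missing from the set.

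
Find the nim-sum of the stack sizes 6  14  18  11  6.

23

Compute the nim-sum pairwise:
6 XOR 14 = 8
8 XOR 18 = 26
26 XOR 11 = 17
17 XOR 6 = 23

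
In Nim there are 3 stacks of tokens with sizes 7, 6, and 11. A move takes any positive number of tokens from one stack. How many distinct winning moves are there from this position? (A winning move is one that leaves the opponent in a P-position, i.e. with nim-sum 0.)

Compute the nim-sum pairwise:
7 XOR 6 = 1
1 XOR 11 = 10
The overall nim-sum is X = 10. A stack of size p has a winning move iff p XOR X < p (reduce it to p XOR X).
  7: 7 XOR 10 = 13 ≥ 7 — no move.
  6: 6 XOR 10 = 12 ≥ 6 — no move.
  11: 11 XOR 10 = 1 < 11 — winning move (to 1).
That gives 1 winning move.

1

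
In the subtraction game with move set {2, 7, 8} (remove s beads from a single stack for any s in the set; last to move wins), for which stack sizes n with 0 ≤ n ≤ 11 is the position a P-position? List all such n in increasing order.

0, 1, 4, 5, 10

Grundy values for subtraction set {2, 7, 8}:
g(0) = mex{} = 0
g(1) = mex{} = 0
g(2) = mex{0} = 1
g(3) = mex{0} = 1
g(4) = mex{1} = 0
g(5) = mex{1} = 0
g(6) = mex{0} = 1
g(7) = mex{0} = 1
g(8) = mex{0,1} = 2
g(9) = mex{0,1} = 2
g(10) = mex{1,2} = 0
g(11) = mex{0,1,2} = 3
The P-positions (g = 0) in 0..11 are 0, 1, 4, 5, 10.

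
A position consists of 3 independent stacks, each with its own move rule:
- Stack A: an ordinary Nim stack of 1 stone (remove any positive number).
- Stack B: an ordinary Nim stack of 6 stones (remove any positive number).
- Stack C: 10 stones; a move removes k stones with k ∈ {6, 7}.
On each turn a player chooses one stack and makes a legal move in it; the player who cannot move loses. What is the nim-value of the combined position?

6

Stack A is a plain Nim stack of size 1, so its Grundy value is 1.
Stack B is a plain Nim stack of size 6, so its Grundy value is 6.
Build the Grundy sequence for stack C with g(k) = mex{g(k−s) : s ∈ {6, 7}, s ≤ k}:
g(0) = mex{} = 0
g(1) = mex{} = 0
g(2) = mex{} = 0
g(3) = mex{} = 0
g(4) = mex{} = 0
g(5) = mex{} = 0
g(6) = mex{0} = 1
g(7) = mex{0} = 1
g(8) = mex{0} = 1
g(9) = mex{0} = 1
g(10) = mex{0} = 1
So g(10) = 1.
The value of a disjunctive sum is the nim-sum of the parts.
Combined value = 1 ⊕ 6 ⊕ 1 = 6.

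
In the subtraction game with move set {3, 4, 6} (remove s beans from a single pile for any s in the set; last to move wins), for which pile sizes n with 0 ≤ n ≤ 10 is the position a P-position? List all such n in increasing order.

0, 1, 2, 9, 10

Build the Grundy sequence with g(k) = mex{g(k−s) : s ∈ {3, 4, 6}, s ≤ k}:
k:     0  1  2  3  4  5  6  7  8  9 10
g(k):  0  0  0  1  1  1  2  2  2  0  0
The P-positions (g = 0) in 0..10 are 0, 1, 2, 9, 10.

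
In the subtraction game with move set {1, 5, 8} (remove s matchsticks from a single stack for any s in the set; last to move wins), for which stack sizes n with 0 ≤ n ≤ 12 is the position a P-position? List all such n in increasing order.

0, 2, 4, 6

Build the Grundy sequence with g(k) = mex{g(k−s) : s ∈ {1, 5, 8}, s ≤ k}:
g(0) = mex{} = 0
g(1) = mex{0} = 1
g(2) = mex{1} = 0
g(3) = mex{0} = 1
g(4) = mex{1} = 0
g(5) = mex{0} = 1
g(6) = mex{1} = 0
g(7) = mex{0} = 1
g(8) = mex{0,1} = 2
g(9) = mex{0,1,2} = 3
g(10) = mex{0,1,3} = 2
g(11) = mex{0,1,2} = 3
g(12) = mex{0,1,3} = 2
The P-positions (g = 0) in 0..12 are 0, 2, 4, 6.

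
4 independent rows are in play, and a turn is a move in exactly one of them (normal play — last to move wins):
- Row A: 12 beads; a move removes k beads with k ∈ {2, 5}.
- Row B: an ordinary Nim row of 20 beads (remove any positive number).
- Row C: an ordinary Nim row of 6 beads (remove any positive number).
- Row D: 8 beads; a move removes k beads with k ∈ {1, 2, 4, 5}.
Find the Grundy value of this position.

Build the Grundy sequence for row A with g(k) = mex{g(k−s) : s ∈ {2, 5}, s ≤ k}:
k:     0  1  2  3  4  5  6  7  8  9 10 11 12
g(k):  0  0  1  1  0  2  1  0  0  1  1  0  2
So g(12) = 2.
Row B is a plain Nim row of size 20, so its Grundy value is 20.
Row C is a plain Nim row of size 6, so its Grundy value is 6.
Grundy values for row D (subtraction set {1, 2, 4, 5}):
g(0) = mex{} = 0
g(1) = mex{0} = 1
g(2) = mex{0,1} = 2
g(3) = mex{1,2} = 0
g(4) = mex{0,2} = 1
g(5) = mex{0,1} = 2
g(6) = mex{1,2} = 0
g(7) = mex{0,2} = 1
g(8) = mex{0,1} = 2
So g(8) = 2.
By the Sprague-Grundy theorem, the Grundy value of a sum of independent games is the XOR of the component values.
Combined value = 2 XOR 20 XOR 6 XOR 2 = 18.

18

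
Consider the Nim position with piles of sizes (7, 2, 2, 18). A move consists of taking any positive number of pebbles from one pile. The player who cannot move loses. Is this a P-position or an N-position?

Nim-sum: 7 ^ 2 ^ 2 ^ 18 = 21.
The nim-sum is 21 ≠ 0, so this is an N-position: the player to move can win.

N-position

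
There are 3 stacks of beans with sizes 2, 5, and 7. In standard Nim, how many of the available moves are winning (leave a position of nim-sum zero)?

0

In binary:
  010  (2)
  101  (5)
  111  (7)
  ---
  000  (0)
The nim-sum is already 0, so every move leaves a nonzero nim-sum — there are no winning moves.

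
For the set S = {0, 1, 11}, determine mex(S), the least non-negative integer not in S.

The values 0, 1 are all present; 2 is the first non-negative integer missing from the set.

2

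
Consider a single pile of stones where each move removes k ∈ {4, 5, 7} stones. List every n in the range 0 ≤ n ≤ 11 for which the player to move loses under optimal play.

0, 1, 2, 3, 11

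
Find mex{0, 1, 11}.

2

The values 0, 1 are all present; 2 is the first non-negative integer missing from the set.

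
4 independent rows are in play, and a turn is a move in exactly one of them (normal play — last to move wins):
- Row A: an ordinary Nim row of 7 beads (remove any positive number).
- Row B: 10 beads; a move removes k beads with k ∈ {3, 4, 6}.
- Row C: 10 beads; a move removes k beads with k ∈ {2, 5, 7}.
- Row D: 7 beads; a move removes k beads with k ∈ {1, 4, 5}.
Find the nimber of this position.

Row A is a plain Nim row of size 7, so its Grundy value is 7.
Grundy values for row B (subtraction set {3, 4, 6}):
g(0) = mex{} = 0
g(1) = mex{} = 0
g(2) = mex{} = 0
g(3) = mex{0} = 1
g(4) = mex{0} = 1
g(5) = mex{0} = 1
g(6) = mex{0,1} = 2
g(7) = mex{0,1} = 2
g(8) = mex{0,1} = 2
g(9) = mex{1,2} = 0
g(10) = mex{1,2} = 0
So g(10) = 0.
For row C, compute g(0), g(1), … with moves {2, 5, 7}:
g(0) = mex{} = 0
g(1) = mex{} = 0
g(2) = mex{0} = 1
g(3) = mex{0} = 1
g(4) = mex{1} = 0
g(5) = mex{0,1} = 2
g(6) = mex{0} = 1
g(7) = mex{0,1,2} = 3
g(8) = mex{0,1} = 2
g(9) = mex{0,1,3} = 2
g(10) = mex{1,2} = 0
So g(10) = 0.
Build the Grundy sequence for row D with g(k) = mex{g(k−s) : s ∈ {1, 4, 5}, s ≤ k}:
g(0) = mex{} = 0
g(1) = mex{0} = 1
g(2) = mex{1} = 0
g(3) = mex{0} = 1
g(4) = mex{0,1} = 2
g(5) = mex{0,1,2} = 3
g(6) = mex{0,1,3} = 2
g(7) = mex{0,1,2} = 3
So g(7) = 3.
By the Sprague-Grundy theorem, the Grundy value of a sum of independent games is the XOR of the component values.
Combined value = 7 ⊕ 0 ⊕ 0 ⊕ 3 = 4.

4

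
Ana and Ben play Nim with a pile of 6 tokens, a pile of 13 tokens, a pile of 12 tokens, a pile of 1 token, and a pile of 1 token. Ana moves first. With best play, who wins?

Nim-sum: 6 ^ 13 ^ 12 ^ 1 ^ 1 = 7.
The nim-sum is 7 ≠ 0, so this is an N-position: the player to move can win; Ana has a winning move.

Ana wins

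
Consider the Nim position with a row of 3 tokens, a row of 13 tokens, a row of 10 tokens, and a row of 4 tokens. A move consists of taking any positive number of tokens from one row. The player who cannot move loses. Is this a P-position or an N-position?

Nim-sum: 3 ⊕ 13 ⊕ 10 ⊕ 4 = 0.
The nim-sum is 0, so this is a P-position: the player to move is in a losing position under optimal play.

P-position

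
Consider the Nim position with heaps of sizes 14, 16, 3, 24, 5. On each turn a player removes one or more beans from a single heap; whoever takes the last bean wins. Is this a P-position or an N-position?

P-position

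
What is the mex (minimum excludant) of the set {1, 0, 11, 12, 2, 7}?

3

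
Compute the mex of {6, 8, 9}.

0

0 is not in the set, so the mex is 0.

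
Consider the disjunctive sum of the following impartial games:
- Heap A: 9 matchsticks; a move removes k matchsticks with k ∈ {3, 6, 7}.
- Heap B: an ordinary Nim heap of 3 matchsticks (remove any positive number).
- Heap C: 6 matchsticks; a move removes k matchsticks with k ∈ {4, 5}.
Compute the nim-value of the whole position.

1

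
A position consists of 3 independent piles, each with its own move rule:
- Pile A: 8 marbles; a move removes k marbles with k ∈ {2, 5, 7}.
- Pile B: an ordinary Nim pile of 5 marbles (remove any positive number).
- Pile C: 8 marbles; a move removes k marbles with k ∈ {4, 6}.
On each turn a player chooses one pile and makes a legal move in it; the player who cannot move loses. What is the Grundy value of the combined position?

5

Grundy values for pile A (subtraction set {2, 5, 7}):
g(0) = mex{} = 0
g(1) = mex{} = 0
g(2) = mex{0} = 1
g(3) = mex{0} = 1
g(4) = mex{1} = 0
g(5) = mex{0,1} = 2
g(6) = mex{0} = 1
g(7) = mex{0,1,2} = 3
g(8) = mex{0,1} = 2
So g(8) = 2.
Pile B is a plain Nim pile of size 5, so its Grundy value is 5.
Build the Grundy sequence for pile C with g(k) = mex{g(k−s) : s ∈ {4, 6}, s ≤ k}:
g(0) = mex{} = 0
g(1) = mex{} = 0
g(2) = mex{} = 0
g(3) = mex{} = 0
g(4) = mex{0} = 1
g(5) = mex{0} = 1
g(6) = mex{0} = 1
g(7) = mex{0} = 1
g(8) = mex{0,1} = 2
So g(8) = 2.
The value of a disjunctive sum is the nim-sum of the parts.
Combined value = 2 ⊕ 5 ⊕ 2 = 5.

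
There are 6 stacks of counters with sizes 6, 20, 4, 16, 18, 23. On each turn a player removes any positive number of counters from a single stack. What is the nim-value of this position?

3

Write each in binary and XOR column by column:
  00110  (6)
  10100  (20)
  00100  (4)
  10000  (16)
  10010  (18)
  10111  (23)
  -----
  00011  (3)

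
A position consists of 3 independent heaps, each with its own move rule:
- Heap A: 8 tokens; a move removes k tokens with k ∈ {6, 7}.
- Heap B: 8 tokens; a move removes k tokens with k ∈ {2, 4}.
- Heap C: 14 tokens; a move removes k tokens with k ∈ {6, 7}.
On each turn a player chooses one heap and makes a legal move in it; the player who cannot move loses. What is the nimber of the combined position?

Grundy values for heap A (subtraction set {6, 7}):
k:     0  1  2  3  4  5  6  7  8
g(k):  0  0  0  0  0  0  1  1  1
So g(8) = 1.
Grundy values for heap B (subtraction set {2, 4}):
k:     0  1  2  3  4  5  6  7  8
g(k):  0  0  1  1  2  2  0  0  1
So g(8) = 1.
For heap C, compute g(0), g(1), … with moves {6, 7}:
k:     0  1  2  3  4  5  6  7  8  9 10 11 12 13 14
g(k):  0  0  0  0  0  0  1  1  1  1  1  1  2  0  0
So g(14) = 0.
By the Sprague-Grundy theorem, the Grundy value of a sum of independent games is the XOR of the component values.
Combined value = 1 ⊕ 1 ⊕ 0 = 0.

0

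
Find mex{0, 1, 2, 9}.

The values 0, 1, 2 are all present; 3 is the first non-negative integer missing from the set.

3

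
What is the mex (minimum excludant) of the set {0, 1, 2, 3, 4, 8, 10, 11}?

5

The values 0, 1, 2, 3, 4 are all present; 5 is the first non-negative integer missing from the set.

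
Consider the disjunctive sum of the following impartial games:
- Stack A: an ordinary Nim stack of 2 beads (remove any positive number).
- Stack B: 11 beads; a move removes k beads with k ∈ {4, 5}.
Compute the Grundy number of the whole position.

2

Stack A is a plain Nim stack of size 2, so its Grundy value is 2.
For stack B, compute g(0), g(1), … with moves {4, 5}:
g(0) = mex{} = 0
g(1) = mex{} = 0
g(2) = mex{} = 0
g(3) = mex{} = 0
g(4) = mex{0} = 1
g(5) = mex{0} = 1
g(6) = mex{0} = 1
g(7) = mex{0} = 1
g(8) = mex{0,1} = 2
g(9) = mex{1} = 0
g(10) = mex{1} = 0
g(11) = mex{1} = 0
So g(11) = 0.
The value of a disjunctive sum is the nim-sum of the parts.
Combined value = 2 ⊕ 0 = 2.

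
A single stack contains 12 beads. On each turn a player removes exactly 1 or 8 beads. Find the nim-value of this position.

Compute g(0), g(1), … for moves {1, 8}:
g(0) = mex{} = 0
g(1) = mex{0} = 1
g(2) = mex{1} = 0
g(3) = mex{0} = 1
g(4) = mex{1} = 0
g(5) = mex{0} = 1
g(6) = mex{1} = 0
g(7) = mex{0} = 1
g(8) = mex{0,1} = 2
g(9) = mex{1,2} = 0
g(10) = mex{0} = 1
g(11) = mex{1} = 0
g(12) = mex{0} = 1
So g(12) = 1.

1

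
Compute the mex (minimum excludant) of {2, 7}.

0

0 is not in the set, so the mex is 0.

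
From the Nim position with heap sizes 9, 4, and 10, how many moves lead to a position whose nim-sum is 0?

1

Write each in binary and XOR column by column:
  1001  (9)
  0100  (4)
  1010  (10)
  ----
  0111  (7)
The overall nim-sum is X = 7. A heap of size p has a winning move iff p XOR X < p (reduce it to p XOR X).
  9: 9 XOR 7 = 14 ≥ 9 — no move.
  4: 4 XOR 7 = 3 < 4 — winning move (to 3).
  10: 10 XOR 7 = 13 ≥ 10 — no move.
That gives 1 winning move.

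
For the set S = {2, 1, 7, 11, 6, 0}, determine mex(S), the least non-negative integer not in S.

The values 0, 1, 2 are all present; 3 is the first non-negative integer missing from the set.

3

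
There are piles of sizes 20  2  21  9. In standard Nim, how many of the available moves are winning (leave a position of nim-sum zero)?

Bitwise XOR of the heap sizes:
  10100  (20)
  00010  (2)
  10101  (21)
  01001  (9)
  -----
  01010  (10)
The overall nim-sum is X = 10. A pile of size p has a winning move iff p XOR X < p (reduce it to p XOR X).
  20: 20 XOR 10 = 30 ≥ 20 — no move.
  2: 2 XOR 10 = 8 ≥ 2 — no move.
  21: 21 XOR 10 = 31 ≥ 21 — no move.
  9: 9 XOR 10 = 3 < 9 — winning move (to 3).
That gives 1 winning move.

1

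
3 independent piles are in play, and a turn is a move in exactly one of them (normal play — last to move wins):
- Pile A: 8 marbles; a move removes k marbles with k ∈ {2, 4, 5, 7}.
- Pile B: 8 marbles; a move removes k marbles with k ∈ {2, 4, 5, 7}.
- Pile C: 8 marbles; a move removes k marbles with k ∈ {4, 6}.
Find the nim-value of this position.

2

Grundy values for pile A (subtraction set {2, 4, 5, 7}):
k:     0  1  2  3  4  5  6  7  8
g(k):  0  0  1  1  2  2  3  3  4
So g(8) = 4.
For pile B, compute g(0), g(1), … with moves {2, 4, 5, 7}:
g(0) = mex{} = 0
g(1) = mex{} = 0
g(2) = mex{0} = 1
g(3) = mex{0} = 1
g(4) = mex{0,1} = 2
g(5) = mex{0,1} = 2
g(6) = mex{0,1,2} = 3
g(7) = mex{0,1,2} = 3
g(8) = mex{0,1,2,3} = 4
So g(8) = 4.
Build the Grundy sequence for pile C with g(k) = mex{g(k−s) : s ∈ {4, 6}, s ≤ k}:
k:     0  1  2  3  4  5  6  7  8
g(k):  0  0  0  0  1  1  1  1  2
So g(8) = 2.
By the Sprague-Grundy theorem, the Grundy value of a sum of independent games is the XOR of the component values.
Combined value = 4 XOR 4 XOR 2 = 2.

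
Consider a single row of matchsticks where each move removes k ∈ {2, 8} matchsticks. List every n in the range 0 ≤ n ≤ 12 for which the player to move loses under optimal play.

Grundy values for subtraction set {2, 8}:
k:     0  1  2  3  4  5  6  7  8  9 10 11 12
g(k):  0  0  1  1  0  0  1  1  2  2  0  0  1
The P-positions (g = 0) in 0..12 are 0, 1, 4, 5, 10, 11.

0, 1, 4, 5, 10, 11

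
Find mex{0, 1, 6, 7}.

2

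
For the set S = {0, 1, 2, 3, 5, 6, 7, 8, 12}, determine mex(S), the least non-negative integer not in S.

4

The values 0, 1, 2, 3 are all present; 4 is the first non-negative integer missing from the set.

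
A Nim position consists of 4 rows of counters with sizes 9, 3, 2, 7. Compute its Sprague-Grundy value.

15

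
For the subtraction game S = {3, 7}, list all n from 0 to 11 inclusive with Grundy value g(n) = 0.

Build the Grundy sequence with g(k) = mex{g(k−s) : s ∈ {3, 7}, s ≤ k}:
g(0) = mex{} = 0
g(1) = mex{} = 0
g(2) = mex{} = 0
g(3) = mex{0} = 1
g(4) = mex{0} = 1
g(5) = mex{0} = 1
g(6) = mex{1} = 0
g(7) = mex{0,1} = 2
g(8) = mex{0,1} = 2
g(9) = mex{0} = 1
g(10) = mex{1,2} = 0
g(11) = mex{1,2} = 0
The P-positions (g = 0) in 0..11 are 0, 1, 2, 6, 10, 11.

0, 1, 2, 6, 10, 11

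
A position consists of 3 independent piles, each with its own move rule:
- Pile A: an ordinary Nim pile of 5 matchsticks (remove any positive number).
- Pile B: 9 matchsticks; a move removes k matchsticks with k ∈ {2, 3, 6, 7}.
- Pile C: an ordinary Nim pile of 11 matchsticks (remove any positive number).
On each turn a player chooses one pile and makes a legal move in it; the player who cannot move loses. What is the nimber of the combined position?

14

Pile A is a plain Nim pile of size 5, so its Grundy value is 5.
Build the Grundy sequence for pile B with g(k) = mex{g(k−s) : s ∈ {2, 3, 6, 7}, s ≤ k}:
k:     0  1  2  3  4  5  6  7  8  9
g(k):  0  0  1  1  2  0  3  1  2  0
So g(9) = 0.
Pile C is a plain Nim pile of size 11, so its Grundy value is 11.
By the Sprague-Grundy theorem, the Grundy value of a sum of independent games is the XOR of the component values.
Combined value = 5 ⊕ 0 ⊕ 11 = 14.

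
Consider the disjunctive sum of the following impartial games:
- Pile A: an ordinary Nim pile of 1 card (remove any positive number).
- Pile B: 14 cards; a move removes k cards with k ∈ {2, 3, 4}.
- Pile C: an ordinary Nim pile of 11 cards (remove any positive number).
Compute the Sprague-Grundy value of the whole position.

Pile A is a plain Nim pile of size 1, so its Grundy value is 1.
Build the Grundy sequence for pile B with g(k) = mex{g(k−s) : s ∈ {2, 3, 4}, s ≤ k}:
k:     0  1  2  3  4  5  6  7  8  9 10 11 12 13 14
g(k):  0  0  1  1  2  2  0  0  1  1  2  2  0  0  1
So g(14) = 1.
Pile C is a plain Nim pile of size 11, so its Grundy value is 11.
By the Sprague-Grundy theorem, the Grundy value of a sum of independent games is the XOR of the component values.
Combined value = 1 ⊕ 1 ⊕ 11 = 11.

11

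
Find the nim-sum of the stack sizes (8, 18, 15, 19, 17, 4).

19

Compute the nim-sum pairwise:
8 ⊕ 18 = 26
26 ⊕ 15 = 21
21 ⊕ 19 = 6
6 ⊕ 17 = 23
23 ⊕ 4 = 19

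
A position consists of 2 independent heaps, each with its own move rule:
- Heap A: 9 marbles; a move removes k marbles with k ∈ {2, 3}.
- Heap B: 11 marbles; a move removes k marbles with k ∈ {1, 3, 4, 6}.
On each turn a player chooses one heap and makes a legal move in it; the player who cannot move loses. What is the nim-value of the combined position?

0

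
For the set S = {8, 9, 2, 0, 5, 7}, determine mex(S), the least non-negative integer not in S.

1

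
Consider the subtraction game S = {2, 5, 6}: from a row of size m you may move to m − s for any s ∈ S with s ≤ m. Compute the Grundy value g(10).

1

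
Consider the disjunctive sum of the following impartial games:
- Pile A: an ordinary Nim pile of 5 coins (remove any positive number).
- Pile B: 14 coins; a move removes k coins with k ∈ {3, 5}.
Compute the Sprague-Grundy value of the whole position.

Pile A is a plain Nim pile of size 5, so its Grundy value is 5.
Grundy values for pile B (subtraction set {3, 5}):
k:     0  1  2  3  4  5  6  7  8  9 10 11 12 13 14
g(k):  0  0  0  1  1  1  2  2  0  0  0  1  1  1  2
So g(14) = 2.
The value of a disjunctive sum is the nim-sum of the parts.
Combined value = 5 XOR 2 = 7.

7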